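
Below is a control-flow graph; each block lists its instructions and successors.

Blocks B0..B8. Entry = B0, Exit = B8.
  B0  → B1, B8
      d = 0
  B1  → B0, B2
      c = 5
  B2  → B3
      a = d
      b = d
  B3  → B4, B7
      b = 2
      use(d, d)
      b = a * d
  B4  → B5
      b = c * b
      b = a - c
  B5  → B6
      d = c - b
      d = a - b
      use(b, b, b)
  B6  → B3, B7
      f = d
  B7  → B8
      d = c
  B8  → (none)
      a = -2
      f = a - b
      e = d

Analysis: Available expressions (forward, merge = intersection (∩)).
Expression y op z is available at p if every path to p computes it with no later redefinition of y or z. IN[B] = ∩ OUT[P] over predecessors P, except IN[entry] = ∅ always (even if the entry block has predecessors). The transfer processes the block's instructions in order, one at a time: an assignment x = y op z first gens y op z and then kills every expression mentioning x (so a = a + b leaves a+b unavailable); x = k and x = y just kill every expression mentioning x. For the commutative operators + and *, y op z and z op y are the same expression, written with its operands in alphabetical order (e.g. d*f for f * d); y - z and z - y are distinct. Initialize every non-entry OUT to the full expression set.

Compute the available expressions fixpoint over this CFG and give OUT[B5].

Answer: {a-b, a-c, c-b}

Working:
Per-block solution:
  B0: | IN={} | OUT={}
  B1: | IN={} | OUT={}
  B2: | IN={} | OUT={}
  B3: | IN={} | OUT={a*d}
  B4: | IN={a*d} | OUT={a*d, a-c}
  B5: | IN={a*d, a-c} | OUT={a-b, a-c, c-b}
  B6: | IN={a-b, a-c, c-b} | OUT={a-b, a-c, c-b}
  B7: | IN={} | OUT={}
  B8: | IN={} | OUT={a-b}

Merge at B5: IN[B5] = OUT[B4] = {a*d, a-c}
Applying B5's transfer function to that IN value gives OUT[B5] (row B5 above).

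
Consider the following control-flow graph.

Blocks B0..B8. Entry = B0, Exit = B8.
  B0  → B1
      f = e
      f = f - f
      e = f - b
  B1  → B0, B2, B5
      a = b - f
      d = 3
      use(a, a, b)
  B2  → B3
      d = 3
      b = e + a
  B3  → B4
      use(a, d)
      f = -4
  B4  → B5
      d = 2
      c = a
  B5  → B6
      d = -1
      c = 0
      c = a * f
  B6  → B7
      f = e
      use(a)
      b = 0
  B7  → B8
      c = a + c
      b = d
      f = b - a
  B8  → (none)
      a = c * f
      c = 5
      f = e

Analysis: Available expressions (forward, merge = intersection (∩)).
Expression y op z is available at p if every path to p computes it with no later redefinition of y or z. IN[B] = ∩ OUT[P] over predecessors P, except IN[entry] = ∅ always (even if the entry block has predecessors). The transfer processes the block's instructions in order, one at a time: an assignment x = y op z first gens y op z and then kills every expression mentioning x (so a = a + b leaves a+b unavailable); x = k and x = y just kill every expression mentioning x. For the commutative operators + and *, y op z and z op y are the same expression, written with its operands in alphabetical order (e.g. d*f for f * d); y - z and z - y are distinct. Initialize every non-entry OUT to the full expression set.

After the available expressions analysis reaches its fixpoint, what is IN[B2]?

Answer: {b-f, f-b}

Derivation:
Per-block solution:
  B0:   IN={}   OUT={f-b}
  B1:   IN={f-b}   OUT={b-f, f-b}
  B2:   IN={b-f, f-b}   OUT={a+e}
  B3:   IN={a+e}   OUT={a+e}
  B4:   IN={a+e}   OUT={a+e}
  B5:   IN={}   OUT={a*f}
  B6:   IN={a*f}   OUT={}
  B7:   IN={}   OUT={b-a}
  B8:   IN={b-a}   OUT={}

Merge at B2: IN[B2] = OUT[B1] = {b-f, f-b}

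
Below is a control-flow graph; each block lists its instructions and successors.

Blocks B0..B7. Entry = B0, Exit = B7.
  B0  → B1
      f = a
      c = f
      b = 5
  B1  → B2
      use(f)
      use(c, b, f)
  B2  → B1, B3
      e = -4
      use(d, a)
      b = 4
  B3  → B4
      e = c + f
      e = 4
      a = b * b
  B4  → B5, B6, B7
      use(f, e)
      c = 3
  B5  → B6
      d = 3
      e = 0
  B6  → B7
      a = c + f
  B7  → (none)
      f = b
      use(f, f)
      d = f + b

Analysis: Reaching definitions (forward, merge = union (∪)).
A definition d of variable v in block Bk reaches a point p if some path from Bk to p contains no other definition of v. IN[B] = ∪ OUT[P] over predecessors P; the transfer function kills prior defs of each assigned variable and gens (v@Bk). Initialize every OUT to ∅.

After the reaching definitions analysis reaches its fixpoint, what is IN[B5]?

Fixpoint table:
  B0: | IN={} | OUT={b@B0, c@B0, f@B0}
  B1: | IN={b@B0, b@B2, c@B0, e@B2, f@B0} | OUT={b@B0, b@B2, c@B0, e@B2, f@B0}
  B2: | IN={b@B0, b@B2, c@B0, e@B2, f@B0} | OUT={b@B2, c@B0, e@B2, f@B0}
  B3: | IN={b@B2, c@B0, e@B2, f@B0} | OUT={a@B3, b@B2, c@B0, e@B3, f@B0}
  B4: | IN={a@B3, b@B2, c@B0, e@B3, f@B0} | OUT={a@B3, b@B2, c@B4, e@B3, f@B0}
  B5: | IN={a@B3, b@B2, c@B4, e@B3, f@B0} | OUT={a@B3, b@B2, c@B4, d@B5, e@B5, f@B0}
  B6: | IN={a@B3, b@B2, c@B4, d@B5, e@B3, e@B5, f@B0} | OUT={a@B6, b@B2, c@B4, d@B5, e@B3, e@B5, f@B0}
  B7: | IN={a@B3, a@B6, b@B2, c@B4, d@B5, e@B3, e@B5, f@B0} | OUT={a@B3, a@B6, b@B2, c@B4, d@B7, e@B3, e@B5, f@B7}

Merge at B5: IN[B5] = OUT[B4] = {a@B3, b@B2, c@B4, e@B3, f@B0}

Answer: {a@B3, b@B2, c@B4, e@B3, f@B0}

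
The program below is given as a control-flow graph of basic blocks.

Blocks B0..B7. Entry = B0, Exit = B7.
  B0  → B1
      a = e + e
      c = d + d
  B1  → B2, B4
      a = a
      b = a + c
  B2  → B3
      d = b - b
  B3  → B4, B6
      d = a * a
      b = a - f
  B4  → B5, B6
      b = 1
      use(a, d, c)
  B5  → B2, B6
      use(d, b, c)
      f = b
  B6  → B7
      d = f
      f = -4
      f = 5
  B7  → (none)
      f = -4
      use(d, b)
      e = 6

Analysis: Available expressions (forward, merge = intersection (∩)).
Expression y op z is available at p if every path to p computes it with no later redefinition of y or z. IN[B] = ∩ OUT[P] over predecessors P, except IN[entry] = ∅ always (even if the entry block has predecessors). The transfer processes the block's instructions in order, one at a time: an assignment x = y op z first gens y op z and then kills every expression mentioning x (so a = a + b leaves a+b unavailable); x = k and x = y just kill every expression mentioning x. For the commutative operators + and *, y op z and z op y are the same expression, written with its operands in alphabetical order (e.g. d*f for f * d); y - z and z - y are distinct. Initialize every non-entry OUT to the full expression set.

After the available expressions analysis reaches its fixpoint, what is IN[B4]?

Fixpoint table:
  B0:  IN={}  OUT={d+d, e+e}
  B1:  IN={d+d, e+e}  OUT={a+c, d+d, e+e}
  B2:  IN={a+c, e+e}  OUT={a+c, b-b, e+e}
  B3:  IN={a+c, b-b, e+e}  OUT={a*a, a+c, a-f, e+e}
  B4:  IN={a+c, e+e}  OUT={a+c, e+e}
  B5:  IN={a+c, e+e}  OUT={a+c, e+e}
  B6:  IN={a+c, e+e}  OUT={a+c, e+e}
  B7:  IN={a+c, e+e}  OUT={a+c}

Merge at B4: IN[B4] = OUT[B1] ∩ OUT[B3] = {a+c, e+e}

Answer: {a+c, e+e}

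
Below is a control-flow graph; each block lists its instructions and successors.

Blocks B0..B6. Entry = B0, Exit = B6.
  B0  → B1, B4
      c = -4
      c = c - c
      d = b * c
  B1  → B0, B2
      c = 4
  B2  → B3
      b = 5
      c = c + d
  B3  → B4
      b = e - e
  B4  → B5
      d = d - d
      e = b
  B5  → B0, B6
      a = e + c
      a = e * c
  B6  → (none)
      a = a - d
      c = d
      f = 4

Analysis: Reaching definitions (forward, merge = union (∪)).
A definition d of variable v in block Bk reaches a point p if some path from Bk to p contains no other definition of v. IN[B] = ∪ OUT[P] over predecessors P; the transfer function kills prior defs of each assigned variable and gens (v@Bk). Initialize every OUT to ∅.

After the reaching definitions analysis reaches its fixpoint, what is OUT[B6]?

Per-block solution:
  B0:   IN={a@B5, b@B3, c@B0, c@B1, c@B2, d@B0, d@B4, e@B4}   OUT={a@B5, b@B3, c@B0, d@B0, e@B4}
  B1:   IN={a@B5, b@B3, c@B0, d@B0, e@B4}   OUT={a@B5, b@B3, c@B1, d@B0, e@B4}
  B2:   IN={a@B5, b@B3, c@B1, d@B0, e@B4}   OUT={a@B5, b@B2, c@B2, d@B0, e@B4}
  B3:   IN={a@B5, b@B2, c@B2, d@B0, e@B4}   OUT={a@B5, b@B3, c@B2, d@B0, e@B4}
  B4:   IN={a@B5, b@B3, c@B0, c@B2, d@B0, e@B4}   OUT={a@B5, b@B3, c@B0, c@B2, d@B4, e@B4}
  B5:   IN={a@B5, b@B3, c@B0, c@B2, d@B4, e@B4}   OUT={a@B5, b@B3, c@B0, c@B2, d@B4, e@B4}
  B6:   IN={a@B5, b@B3, c@B0, c@B2, d@B4, e@B4}   OUT={a@B6, b@B3, c@B6, d@B4, e@B4, f@B6}

Merge at B6: IN[B6] = OUT[B5] = {a@B5, b@B3, c@B0, c@B2, d@B4, e@B4}
Applying B6's transfer function to that IN value gives OUT[B6] (row B6 above).

Answer: {a@B6, b@B3, c@B6, d@B4, e@B4, f@B6}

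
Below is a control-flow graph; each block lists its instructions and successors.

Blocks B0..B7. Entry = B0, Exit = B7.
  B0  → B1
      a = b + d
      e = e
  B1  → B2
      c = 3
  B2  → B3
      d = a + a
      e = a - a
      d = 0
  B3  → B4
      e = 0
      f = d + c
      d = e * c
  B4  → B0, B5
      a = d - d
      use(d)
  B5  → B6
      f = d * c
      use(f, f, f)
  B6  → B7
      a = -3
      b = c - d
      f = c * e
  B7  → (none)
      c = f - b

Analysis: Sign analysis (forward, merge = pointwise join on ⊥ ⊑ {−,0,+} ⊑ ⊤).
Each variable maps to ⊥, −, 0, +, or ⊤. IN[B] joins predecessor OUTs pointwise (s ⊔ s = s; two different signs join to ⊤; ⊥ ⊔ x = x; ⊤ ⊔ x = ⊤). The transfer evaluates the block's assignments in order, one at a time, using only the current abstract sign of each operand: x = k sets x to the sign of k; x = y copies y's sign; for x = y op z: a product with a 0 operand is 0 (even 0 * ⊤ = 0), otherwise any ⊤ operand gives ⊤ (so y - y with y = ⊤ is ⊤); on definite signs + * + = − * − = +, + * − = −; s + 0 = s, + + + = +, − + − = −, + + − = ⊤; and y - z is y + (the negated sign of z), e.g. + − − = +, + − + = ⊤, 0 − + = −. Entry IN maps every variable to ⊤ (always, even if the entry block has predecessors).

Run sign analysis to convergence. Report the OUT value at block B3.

Fixpoint table:
  B0: | IN=(all ⊤) | OUT=(all ⊤)
  B1: | IN=(all ⊤) | OUT={c:+; rest ⊤}
  B2: | IN={c:+; rest ⊤} | OUT={c:+, d:0; rest ⊤}
  B3: | IN={c:+, d:0; rest ⊤} | OUT={c:+, d:0, e:0, f:+; rest ⊤}
  B4: | IN={c:+, d:0, e:0, f:+; rest ⊤} | OUT={a:0, c:+, d:0, e:0, f:+; rest ⊤}
  B5: | IN={a:0, c:+, d:0, e:0, f:+; rest ⊤} | OUT={a:0, c:+, d:0, e:0, f:0; rest ⊤}
  B6: | IN={a:0, c:+, d:0, e:0, f:0; rest ⊤} | OUT={a:-, b:+, c:+, d:0, e:0, f:0; rest ⊤}
  B7: | IN={a:-, b:+, c:+, d:0, e:0, f:0; rest ⊤} | OUT={a:-, b:+, c:-, d:0, e:0, f:0; rest ⊤}

Merge at B3: IN[B3] = OUT[B2] = {a: ⊤, b: ⊤, c: +, d: 0, e: ⊤, f: ⊤}
Applying B3's transfer function to that IN value gives OUT[B3] (row B3 above).

Answer: {a: ⊤, b: ⊤, c: +, d: 0, e: 0, f: +}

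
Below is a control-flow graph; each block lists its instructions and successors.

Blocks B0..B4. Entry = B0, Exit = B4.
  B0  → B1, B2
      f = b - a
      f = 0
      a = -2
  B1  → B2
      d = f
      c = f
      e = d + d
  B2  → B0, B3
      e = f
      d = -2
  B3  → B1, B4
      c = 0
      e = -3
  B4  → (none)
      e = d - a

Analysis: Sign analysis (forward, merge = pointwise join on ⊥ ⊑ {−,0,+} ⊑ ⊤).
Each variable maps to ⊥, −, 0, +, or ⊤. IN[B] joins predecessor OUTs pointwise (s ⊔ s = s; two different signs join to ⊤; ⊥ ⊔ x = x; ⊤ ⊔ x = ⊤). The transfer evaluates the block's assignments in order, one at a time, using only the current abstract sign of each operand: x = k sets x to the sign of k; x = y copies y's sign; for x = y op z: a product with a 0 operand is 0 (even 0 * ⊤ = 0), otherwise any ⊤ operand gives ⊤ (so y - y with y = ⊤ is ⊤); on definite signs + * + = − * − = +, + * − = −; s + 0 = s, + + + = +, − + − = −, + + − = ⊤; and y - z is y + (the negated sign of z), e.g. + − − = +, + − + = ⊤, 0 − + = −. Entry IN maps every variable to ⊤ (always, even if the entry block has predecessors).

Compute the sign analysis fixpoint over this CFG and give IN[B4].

Fixpoint table:
  B0: | IN=(all ⊤) | OUT={a:-, f:0; rest ⊤}
  B1: | IN={a:-, f:0; rest ⊤} | OUT={a:-, c:0, d:0, e:0, f:0; rest ⊤}
  B2: | IN={a:-, f:0; rest ⊤} | OUT={a:-, d:-, e:0, f:0; rest ⊤}
  B3: | IN={a:-, d:-, e:0, f:0; rest ⊤} | OUT={a:-, c:0, d:-, e:-, f:0; rest ⊤}
  B4: | IN={a:-, c:0, d:-, e:-, f:0; rest ⊤} | OUT={a:-, c:0, d:-, f:0; rest ⊤}

Merge at B4: IN[B4] = OUT[B3] = {a: -, b: ⊤, c: 0, d: -, e: -, f: 0}

Answer: {a: -, b: ⊤, c: 0, d: -, e: -, f: 0}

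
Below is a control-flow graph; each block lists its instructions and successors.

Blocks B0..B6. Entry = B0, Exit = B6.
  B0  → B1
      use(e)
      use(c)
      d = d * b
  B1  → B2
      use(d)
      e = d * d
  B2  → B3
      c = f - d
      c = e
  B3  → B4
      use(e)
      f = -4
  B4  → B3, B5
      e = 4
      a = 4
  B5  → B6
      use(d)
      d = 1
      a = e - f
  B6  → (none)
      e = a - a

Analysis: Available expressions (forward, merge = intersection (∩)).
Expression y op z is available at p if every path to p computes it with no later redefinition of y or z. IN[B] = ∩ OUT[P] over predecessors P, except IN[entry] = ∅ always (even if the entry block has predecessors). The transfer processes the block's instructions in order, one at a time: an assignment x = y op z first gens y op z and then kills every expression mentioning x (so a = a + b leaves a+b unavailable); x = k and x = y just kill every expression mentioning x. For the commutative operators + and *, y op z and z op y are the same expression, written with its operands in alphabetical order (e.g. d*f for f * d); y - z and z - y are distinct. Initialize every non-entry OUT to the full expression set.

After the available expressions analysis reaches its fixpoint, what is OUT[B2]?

Fixpoint table:
  B0: | IN={} | OUT={}
  B1: | IN={} | OUT={d*d}
  B2: | IN={d*d} | OUT={d*d, f-d}
  B3: | IN={d*d} | OUT={d*d}
  B4: | IN={d*d} | OUT={d*d}
  B5: | IN={d*d} | OUT={e-f}
  B6: | IN={e-f} | OUT={a-a}

Merge at B2: IN[B2] = OUT[B1] = {d*d}
Applying B2's transfer function to that IN value gives OUT[B2] (row B2 above).

Answer: {d*d, f-d}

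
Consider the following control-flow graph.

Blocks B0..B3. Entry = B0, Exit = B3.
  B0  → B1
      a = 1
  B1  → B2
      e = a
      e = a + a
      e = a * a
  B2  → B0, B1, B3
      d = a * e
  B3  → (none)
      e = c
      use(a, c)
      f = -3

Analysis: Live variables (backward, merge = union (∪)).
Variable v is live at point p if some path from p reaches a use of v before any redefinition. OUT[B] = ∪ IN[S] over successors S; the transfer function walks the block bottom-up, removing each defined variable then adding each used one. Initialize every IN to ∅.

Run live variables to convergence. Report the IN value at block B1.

Answer: {a, c}

Derivation:
Per-block solution:
  B0:  IN={c}  OUT={a, c}
  B1:  IN={a, c}  OUT={a, c, e}
  B2:  IN={a, c, e}  OUT={a, c}
  B3:  IN={a, c}  OUT={}

Merge at B1: OUT[B1] = IN[B2] = {a, c, e}
Applying B1's transfer function to that OUT value gives IN[B1] (row B1 above).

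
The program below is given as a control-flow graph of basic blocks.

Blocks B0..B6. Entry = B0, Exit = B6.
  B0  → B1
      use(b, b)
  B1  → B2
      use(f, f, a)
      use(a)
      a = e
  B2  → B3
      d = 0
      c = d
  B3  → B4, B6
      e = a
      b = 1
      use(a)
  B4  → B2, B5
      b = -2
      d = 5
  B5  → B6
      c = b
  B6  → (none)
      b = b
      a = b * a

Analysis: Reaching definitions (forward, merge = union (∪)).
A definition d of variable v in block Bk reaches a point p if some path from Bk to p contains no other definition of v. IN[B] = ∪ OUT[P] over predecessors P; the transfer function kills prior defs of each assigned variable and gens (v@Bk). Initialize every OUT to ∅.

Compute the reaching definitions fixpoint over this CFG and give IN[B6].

Answer: {a@B1, b@B3, b@B4, c@B2, c@B5, d@B2, d@B4, e@B3}

Derivation:
Fixpoint table:
  B0:  IN={}  OUT={}
  B1:  IN={}  OUT={a@B1}
  B2:  IN={a@B1, b@B4, c@B2, d@B4, e@B3}  OUT={a@B1, b@B4, c@B2, d@B2, e@B3}
  B3:  IN={a@B1, b@B4, c@B2, d@B2, e@B3}  OUT={a@B1, b@B3, c@B2, d@B2, e@B3}
  B4:  IN={a@B1, b@B3, c@B2, d@B2, e@B3}  OUT={a@B1, b@B4, c@B2, d@B4, e@B3}
  B5:  IN={a@B1, b@B4, c@B2, d@B4, e@B3}  OUT={a@B1, b@B4, c@B5, d@B4, e@B3}
  B6:  IN={a@B1, b@B3, b@B4, c@B2, c@B5, d@B2, d@B4, e@B3}  OUT={a@B6, b@B6, c@B2, c@B5, d@B2, d@B4, e@B3}

Merge at B6: IN[B6] = OUT[B3] ⊔ OUT[B5] = {a@B1, b@B3, b@B4, c@B2, c@B5, d@B2, d@B4, e@B3}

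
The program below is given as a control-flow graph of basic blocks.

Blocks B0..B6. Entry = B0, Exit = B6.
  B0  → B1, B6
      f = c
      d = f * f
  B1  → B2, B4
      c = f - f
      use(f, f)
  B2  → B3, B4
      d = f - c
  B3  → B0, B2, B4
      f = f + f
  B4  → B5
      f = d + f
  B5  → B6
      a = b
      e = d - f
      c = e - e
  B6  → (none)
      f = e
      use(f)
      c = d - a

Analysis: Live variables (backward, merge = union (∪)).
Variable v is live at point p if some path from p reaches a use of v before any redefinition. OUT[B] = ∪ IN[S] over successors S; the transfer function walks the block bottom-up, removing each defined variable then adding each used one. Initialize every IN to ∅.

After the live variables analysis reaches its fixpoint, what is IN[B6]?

Answer: {a, d, e}

Derivation:
Fixpoint table:
  B0:   IN={a, b, c, e}   OUT={a, b, d, e, f}
  B1:   IN={a, b, d, e, f}   OUT={a, b, c, d, e, f}
  B2:   IN={a, b, c, e, f}   OUT={a, b, c, d, e, f}
  B3:   IN={a, b, c, d, e, f}   OUT={a, b, c, d, e, f}
  B4:   IN={b, d, f}   OUT={b, d, f}
  B5:   IN={b, d, f}   OUT={a, d, e}
  B6:   IN={a, d, e}   OUT={}

B6 is the boundary node: OUT[B6] = {}
Applying B6's transfer function to that OUT value gives IN[B6] (row B6 above).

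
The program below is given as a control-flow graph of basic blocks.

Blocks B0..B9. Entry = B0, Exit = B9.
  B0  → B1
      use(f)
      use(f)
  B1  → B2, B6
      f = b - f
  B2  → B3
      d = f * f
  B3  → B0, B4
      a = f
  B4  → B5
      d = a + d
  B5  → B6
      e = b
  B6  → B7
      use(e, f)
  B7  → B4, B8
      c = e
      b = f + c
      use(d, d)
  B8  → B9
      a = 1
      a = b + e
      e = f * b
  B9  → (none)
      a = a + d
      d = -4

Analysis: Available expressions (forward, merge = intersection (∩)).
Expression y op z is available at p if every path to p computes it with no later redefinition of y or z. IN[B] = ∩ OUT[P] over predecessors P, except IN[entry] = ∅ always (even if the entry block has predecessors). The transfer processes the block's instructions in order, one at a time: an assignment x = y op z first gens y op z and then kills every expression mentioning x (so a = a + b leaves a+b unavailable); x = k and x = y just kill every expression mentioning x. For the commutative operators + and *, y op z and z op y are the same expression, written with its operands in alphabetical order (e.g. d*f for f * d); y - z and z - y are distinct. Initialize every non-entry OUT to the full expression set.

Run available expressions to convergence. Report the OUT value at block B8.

Answer: {b*f, c+f}

Trace:
Per-block solution:
  B0: | IN={} | OUT={}
  B1: | IN={} | OUT={}
  B2: | IN={} | OUT={f*f}
  B3: | IN={f*f} | OUT={f*f}
  B4: | IN={} | OUT={}
  B5: | IN={} | OUT={}
  B6: | IN={} | OUT={}
  B7: | IN={} | OUT={c+f}
  B8: | IN={c+f} | OUT={b*f, c+f}
  B9: | IN={b*f, c+f} | OUT={b*f, c+f}

Merge at B8: IN[B8] = OUT[B7] = {c+f}
Applying B8's transfer function to that IN value gives OUT[B8] (row B8 above).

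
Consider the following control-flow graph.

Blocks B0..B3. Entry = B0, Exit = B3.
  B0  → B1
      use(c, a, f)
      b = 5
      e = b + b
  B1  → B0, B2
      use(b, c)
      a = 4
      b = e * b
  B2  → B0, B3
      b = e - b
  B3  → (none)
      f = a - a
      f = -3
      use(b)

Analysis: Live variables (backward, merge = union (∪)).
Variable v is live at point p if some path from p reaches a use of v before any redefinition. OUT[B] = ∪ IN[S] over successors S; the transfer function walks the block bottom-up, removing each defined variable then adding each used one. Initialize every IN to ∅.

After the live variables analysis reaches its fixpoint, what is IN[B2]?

Answer: {a, b, c, e, f}

Working:
Fixpoint table:
  B0: | IN={a, c, f} | OUT={b, c, e, f}
  B1: | IN={b, c, e, f} | OUT={a, b, c, e, f}
  B2: | IN={a, b, c, e, f} | OUT={a, b, c, f}
  B3: | IN={a, b} | OUT={}

Merge at B2: OUT[B2] = IN[B0] ⊔ IN[B3] = {a, b, c, f}
Applying B2's transfer function to that OUT value gives IN[B2] (row B2 above).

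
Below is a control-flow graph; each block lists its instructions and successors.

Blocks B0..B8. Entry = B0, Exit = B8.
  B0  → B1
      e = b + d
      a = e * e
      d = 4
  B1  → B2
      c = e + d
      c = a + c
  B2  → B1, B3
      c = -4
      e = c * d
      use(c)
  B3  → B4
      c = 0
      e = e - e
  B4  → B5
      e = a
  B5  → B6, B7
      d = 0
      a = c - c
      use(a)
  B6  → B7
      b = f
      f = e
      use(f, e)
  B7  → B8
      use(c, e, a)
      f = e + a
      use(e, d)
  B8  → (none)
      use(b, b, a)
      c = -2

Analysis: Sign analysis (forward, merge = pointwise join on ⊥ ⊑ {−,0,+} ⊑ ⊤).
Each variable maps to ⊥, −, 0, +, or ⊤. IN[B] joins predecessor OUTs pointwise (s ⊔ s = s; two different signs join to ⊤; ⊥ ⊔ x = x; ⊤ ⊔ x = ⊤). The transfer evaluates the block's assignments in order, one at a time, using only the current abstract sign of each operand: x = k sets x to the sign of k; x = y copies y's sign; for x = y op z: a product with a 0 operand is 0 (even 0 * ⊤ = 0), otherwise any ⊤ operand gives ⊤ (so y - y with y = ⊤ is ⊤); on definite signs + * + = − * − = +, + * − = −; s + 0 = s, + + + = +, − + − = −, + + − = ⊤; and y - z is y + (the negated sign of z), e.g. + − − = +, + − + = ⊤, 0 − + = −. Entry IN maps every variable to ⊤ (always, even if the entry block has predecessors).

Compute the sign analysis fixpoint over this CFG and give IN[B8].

Answer: {a: 0, b: ⊤, c: 0, d: 0, e: ⊤, f: ⊤}

Trace:
Per-block solution:
  B0:   IN=(all ⊤)   OUT={d:+; rest ⊤}
  B1:   IN={d:+; rest ⊤}   OUT={d:+; rest ⊤}
  B2:   IN={d:+; rest ⊤}   OUT={c:-, d:+, e:-; rest ⊤}
  B3:   IN={c:-, d:+, e:-; rest ⊤}   OUT={c:0, d:+; rest ⊤}
  B4:   IN={c:0, d:+; rest ⊤}   OUT={c:0, d:+; rest ⊤}
  B5:   IN={c:0, d:+; rest ⊤}   OUT={a:0, c:0, d:0; rest ⊤}
  B6:   IN={a:0, c:0, d:0; rest ⊤}   OUT={a:0, c:0, d:0; rest ⊤}
  B7:   IN={a:0, c:0, d:0; rest ⊤}   OUT={a:0, c:0, d:0; rest ⊤}
  B8:   IN={a:0, c:0, d:0; rest ⊤}   OUT={a:0, c:-, d:0; rest ⊤}

Merge at B8: IN[B8] = OUT[B7] = {a: 0, b: ⊤, c: 0, d: 0, e: ⊤, f: ⊤}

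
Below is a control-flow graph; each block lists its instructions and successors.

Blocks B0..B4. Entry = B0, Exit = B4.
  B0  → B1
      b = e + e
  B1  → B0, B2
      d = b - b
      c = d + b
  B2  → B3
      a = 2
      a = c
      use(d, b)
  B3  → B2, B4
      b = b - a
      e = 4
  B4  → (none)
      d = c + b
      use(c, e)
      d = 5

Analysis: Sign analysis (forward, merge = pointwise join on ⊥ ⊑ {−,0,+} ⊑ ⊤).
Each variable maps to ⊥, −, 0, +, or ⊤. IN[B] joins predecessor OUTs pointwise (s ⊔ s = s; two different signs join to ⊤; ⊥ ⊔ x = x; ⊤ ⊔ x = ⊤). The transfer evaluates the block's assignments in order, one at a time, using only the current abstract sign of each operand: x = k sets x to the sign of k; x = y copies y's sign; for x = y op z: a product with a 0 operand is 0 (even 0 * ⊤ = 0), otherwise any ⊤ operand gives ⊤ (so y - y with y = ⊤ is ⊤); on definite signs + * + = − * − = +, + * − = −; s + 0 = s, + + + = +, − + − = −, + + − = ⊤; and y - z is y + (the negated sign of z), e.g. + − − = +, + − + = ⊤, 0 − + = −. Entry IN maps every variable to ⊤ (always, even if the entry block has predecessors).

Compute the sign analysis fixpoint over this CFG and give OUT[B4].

Converged values:
  B0:   IN=(all ⊤)   OUT=(all ⊤)
  B1:   IN=(all ⊤)   OUT=(all ⊤)
  B2:   IN=(all ⊤)   OUT=(all ⊤)
  B3:   IN=(all ⊤)   OUT={e:+; rest ⊤}
  B4:   IN={e:+; rest ⊤}   OUT={d:+, e:+; rest ⊤}

Merge at B4: IN[B4] = OUT[B3] = {a: ⊤, b: ⊤, c: ⊤, d: ⊤, e: +, f: ⊤}
Applying B4's transfer function to that IN value gives OUT[B4] (row B4 above).

Answer: {a: ⊤, b: ⊤, c: ⊤, d: +, e: +, f: ⊤}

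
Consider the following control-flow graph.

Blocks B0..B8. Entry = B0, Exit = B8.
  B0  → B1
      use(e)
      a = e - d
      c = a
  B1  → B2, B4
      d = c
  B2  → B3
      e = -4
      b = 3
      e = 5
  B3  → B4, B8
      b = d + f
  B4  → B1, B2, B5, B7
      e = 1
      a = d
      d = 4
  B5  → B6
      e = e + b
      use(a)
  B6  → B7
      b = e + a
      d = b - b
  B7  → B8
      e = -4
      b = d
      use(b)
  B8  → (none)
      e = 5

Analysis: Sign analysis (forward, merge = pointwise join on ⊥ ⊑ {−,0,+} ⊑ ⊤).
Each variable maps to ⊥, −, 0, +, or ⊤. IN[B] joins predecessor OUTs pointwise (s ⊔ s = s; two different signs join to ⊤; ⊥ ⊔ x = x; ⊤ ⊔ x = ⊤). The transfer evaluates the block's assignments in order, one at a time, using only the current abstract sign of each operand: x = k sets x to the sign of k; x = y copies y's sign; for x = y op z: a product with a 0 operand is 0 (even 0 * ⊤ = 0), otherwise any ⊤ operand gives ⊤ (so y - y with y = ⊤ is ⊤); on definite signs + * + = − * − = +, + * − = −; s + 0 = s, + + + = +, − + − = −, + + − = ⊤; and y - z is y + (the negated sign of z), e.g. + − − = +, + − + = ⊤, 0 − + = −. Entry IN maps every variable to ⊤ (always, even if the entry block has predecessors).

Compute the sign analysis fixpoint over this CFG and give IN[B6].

Answer: {a: ⊤, b: ⊤, c: ⊤, d: +, e: ⊤, f: ⊤}

Working:
Per-block solution:
  B0:  IN=(all ⊤)  OUT=(all ⊤)
  B1:  IN=(all ⊤)  OUT=(all ⊤)
  B2:  IN=(all ⊤)  OUT={b:+, e:+; rest ⊤}
  B3:  IN={b:+, e:+; rest ⊤}  OUT={e:+; rest ⊤}
  B4:  IN=(all ⊤)  OUT={d:+, e:+; rest ⊤}
  B5:  IN={d:+, e:+; rest ⊤}  OUT={d:+; rest ⊤}
  B6:  IN={d:+; rest ⊤}  OUT=(all ⊤)
  B7:  IN=(all ⊤)  OUT={e:-; rest ⊤}
  B8:  IN=(all ⊤)  OUT={e:+; rest ⊤}

Merge at B6: IN[B6] = OUT[B5] = {a: ⊤, b: ⊤, c: ⊤, d: +, e: ⊤, f: ⊤}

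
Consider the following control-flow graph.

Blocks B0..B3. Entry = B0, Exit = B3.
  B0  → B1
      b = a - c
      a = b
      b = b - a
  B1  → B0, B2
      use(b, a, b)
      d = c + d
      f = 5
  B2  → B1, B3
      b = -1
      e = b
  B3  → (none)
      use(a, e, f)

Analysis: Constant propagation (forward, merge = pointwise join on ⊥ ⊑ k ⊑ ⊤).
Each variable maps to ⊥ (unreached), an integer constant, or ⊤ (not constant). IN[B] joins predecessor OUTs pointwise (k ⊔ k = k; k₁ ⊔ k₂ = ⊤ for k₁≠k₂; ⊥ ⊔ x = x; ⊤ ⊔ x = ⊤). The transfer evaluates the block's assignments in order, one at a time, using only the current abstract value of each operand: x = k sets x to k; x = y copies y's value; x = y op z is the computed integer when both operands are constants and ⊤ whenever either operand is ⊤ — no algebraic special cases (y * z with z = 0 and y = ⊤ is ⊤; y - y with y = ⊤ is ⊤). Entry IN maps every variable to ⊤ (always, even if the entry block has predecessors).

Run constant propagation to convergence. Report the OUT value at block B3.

Answer: {a: ⊤, b: -1, c: ⊤, d: ⊤, e: -1, f: 5}

Trace:
Fixpoint table:
  B0:  IN=(all ⊤)  OUT=(all ⊤)
  B1:  IN=(all ⊤)  OUT={f:5; rest ⊤}
  B2:  IN={f:5; rest ⊤}  OUT={b:-1, e:-1, f:5; rest ⊤}
  B3:  IN={b:-1, e:-1, f:5; rest ⊤}  OUT={b:-1, e:-1, f:5; rest ⊤}

Merge at B3: IN[B3] = OUT[B2] = {a: ⊤, b: -1, c: ⊤, d: ⊤, e: -1, f: 5}
Applying B3's transfer function to that IN value gives OUT[B3] (row B3 above).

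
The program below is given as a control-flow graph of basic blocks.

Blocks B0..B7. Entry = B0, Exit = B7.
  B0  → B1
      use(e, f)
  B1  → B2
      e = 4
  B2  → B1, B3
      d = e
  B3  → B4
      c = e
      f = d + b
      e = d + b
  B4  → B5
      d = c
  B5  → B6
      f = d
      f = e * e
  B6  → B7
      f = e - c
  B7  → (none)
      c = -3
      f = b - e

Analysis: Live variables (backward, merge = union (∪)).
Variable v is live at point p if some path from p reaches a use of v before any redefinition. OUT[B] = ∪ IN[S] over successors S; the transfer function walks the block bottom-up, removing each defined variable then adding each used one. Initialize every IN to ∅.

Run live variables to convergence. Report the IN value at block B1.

Answer: {b}

Working:
Converged values:
  B0:  IN={b, e, f}  OUT={b}
  B1:  IN={b}  OUT={b, e}
  B2:  IN={b, e}  OUT={b, d, e}
  B3:  IN={b, d, e}  OUT={b, c, e}
  B4:  IN={b, c, e}  OUT={b, c, d, e}
  B5:  IN={b, c, d, e}  OUT={b, c, e}
  B6:  IN={b, c, e}  OUT={b, e}
  B7:  IN={b, e}  OUT={}

Merge at B1: OUT[B1] = IN[B2] = {b, e}
Applying B1's transfer function to that OUT value gives IN[B1] (row B1 above).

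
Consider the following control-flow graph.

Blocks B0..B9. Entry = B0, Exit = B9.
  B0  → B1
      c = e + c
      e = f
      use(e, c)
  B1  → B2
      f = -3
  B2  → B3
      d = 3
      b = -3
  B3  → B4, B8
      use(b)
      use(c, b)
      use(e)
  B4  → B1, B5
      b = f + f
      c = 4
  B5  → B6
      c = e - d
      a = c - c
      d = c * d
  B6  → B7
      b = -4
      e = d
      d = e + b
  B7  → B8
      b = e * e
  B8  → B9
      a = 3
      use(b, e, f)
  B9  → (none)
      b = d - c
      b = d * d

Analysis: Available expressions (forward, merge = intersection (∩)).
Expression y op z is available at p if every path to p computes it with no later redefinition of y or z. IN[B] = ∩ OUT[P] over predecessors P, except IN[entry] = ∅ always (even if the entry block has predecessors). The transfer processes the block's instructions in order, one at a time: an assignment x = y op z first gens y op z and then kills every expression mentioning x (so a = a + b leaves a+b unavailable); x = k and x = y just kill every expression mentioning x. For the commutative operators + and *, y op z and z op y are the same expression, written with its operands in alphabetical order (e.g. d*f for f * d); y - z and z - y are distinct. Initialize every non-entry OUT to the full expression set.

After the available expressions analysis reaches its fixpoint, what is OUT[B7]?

Converged values:
  B0: | IN={} | OUT={}
  B1: | IN={} | OUT={}
  B2: | IN={} | OUT={}
  B3: | IN={} | OUT={}
  B4: | IN={} | OUT={f+f}
  B5: | IN={f+f} | OUT={c-c, f+f}
  B6: | IN={c-c, f+f} | OUT={b+e, c-c, f+f}
  B7: | IN={b+e, c-c, f+f} | OUT={c-c, e*e, f+f}
  B8: | IN={} | OUT={}
  B9: | IN={} | OUT={d*d, d-c}

Merge at B7: IN[B7] = OUT[B6] = {b+e, c-c, f+f}
Applying B7's transfer function to that IN value gives OUT[B7] (row B7 above).

Answer: {c-c, e*e, f+f}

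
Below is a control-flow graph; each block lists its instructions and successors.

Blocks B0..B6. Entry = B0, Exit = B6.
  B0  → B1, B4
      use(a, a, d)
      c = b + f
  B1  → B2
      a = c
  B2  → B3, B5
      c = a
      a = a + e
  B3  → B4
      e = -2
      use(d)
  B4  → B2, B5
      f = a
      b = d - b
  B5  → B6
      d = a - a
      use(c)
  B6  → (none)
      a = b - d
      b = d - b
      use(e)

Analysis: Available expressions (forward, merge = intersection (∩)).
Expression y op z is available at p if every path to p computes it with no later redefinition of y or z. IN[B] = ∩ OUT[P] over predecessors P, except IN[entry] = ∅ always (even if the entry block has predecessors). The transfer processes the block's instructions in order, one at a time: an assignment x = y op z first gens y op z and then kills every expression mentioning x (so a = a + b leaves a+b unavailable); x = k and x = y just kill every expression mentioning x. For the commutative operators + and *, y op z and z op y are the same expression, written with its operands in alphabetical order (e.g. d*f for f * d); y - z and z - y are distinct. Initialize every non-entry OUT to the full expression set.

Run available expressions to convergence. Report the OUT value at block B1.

Per-block solution:
  B0: | IN={} | OUT={b+f}
  B1: | IN={b+f} | OUT={b+f}
  B2: | IN={} | OUT={}
  B3: | IN={} | OUT={}
  B4: | IN={} | OUT={}
  B5: | IN={} | OUT={a-a}
  B6: | IN={a-a} | OUT={}

Merge at B1: IN[B1] = OUT[B0] = {b+f}
Applying B1's transfer function to that IN value gives OUT[B1] (row B1 above).

Answer: {b+f}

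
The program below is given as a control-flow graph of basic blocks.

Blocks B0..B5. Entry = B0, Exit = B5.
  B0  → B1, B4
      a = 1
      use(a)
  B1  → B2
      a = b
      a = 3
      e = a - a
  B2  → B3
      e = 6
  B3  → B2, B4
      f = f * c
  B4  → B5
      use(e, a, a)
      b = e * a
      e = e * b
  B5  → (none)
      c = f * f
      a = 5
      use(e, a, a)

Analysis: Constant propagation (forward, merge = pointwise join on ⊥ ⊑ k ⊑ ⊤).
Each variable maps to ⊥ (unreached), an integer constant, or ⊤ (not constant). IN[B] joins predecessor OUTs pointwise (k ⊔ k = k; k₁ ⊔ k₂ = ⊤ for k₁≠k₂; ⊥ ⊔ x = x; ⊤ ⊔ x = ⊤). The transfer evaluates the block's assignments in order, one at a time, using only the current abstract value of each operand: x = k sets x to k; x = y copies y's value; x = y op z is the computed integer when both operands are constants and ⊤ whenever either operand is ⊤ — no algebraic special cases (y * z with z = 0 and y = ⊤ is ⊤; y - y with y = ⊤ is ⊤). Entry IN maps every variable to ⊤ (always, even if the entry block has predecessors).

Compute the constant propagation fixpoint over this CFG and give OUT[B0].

Answer: {a: 1, b: ⊤, c: ⊤, d: ⊤, e: ⊤, f: ⊤}

Working:
Fixpoint table:
  B0:  IN=(all ⊤)  OUT={a:1; rest ⊤}
  B1:  IN={a:1; rest ⊤}  OUT={a:3, e:0; rest ⊤}
  B2:  IN={a:3; rest ⊤}  OUT={a:3, e:6; rest ⊤}
  B3:  IN={a:3, e:6; rest ⊤}  OUT={a:3, e:6; rest ⊤}
  B4:  IN=(all ⊤)  OUT=(all ⊤)
  B5:  IN=(all ⊤)  OUT={a:5; rest ⊤}

B0 is the boundary node: IN[B0] = {a: ⊤, b: ⊤, c: ⊤, d: ⊤, e: ⊤, f: ⊤}
Applying B0's transfer function to that IN value gives OUT[B0] (row B0 above).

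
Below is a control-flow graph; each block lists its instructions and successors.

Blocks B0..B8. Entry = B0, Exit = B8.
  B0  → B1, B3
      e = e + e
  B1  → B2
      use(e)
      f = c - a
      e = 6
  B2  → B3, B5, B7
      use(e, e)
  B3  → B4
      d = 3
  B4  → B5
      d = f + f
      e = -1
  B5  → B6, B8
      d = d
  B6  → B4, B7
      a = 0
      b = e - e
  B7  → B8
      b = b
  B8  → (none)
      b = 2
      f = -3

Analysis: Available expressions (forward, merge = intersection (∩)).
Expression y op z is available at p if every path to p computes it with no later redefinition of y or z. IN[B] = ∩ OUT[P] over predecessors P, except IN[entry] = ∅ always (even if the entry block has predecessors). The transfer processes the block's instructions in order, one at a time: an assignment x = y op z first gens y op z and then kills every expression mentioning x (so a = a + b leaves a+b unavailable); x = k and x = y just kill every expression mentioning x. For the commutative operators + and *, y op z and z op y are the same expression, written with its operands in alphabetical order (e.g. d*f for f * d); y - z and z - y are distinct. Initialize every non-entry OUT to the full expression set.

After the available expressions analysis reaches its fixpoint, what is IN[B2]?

Converged values:
  B0:   IN={}   OUT={}
  B1:   IN={}   OUT={c-a}
  B2:   IN={c-a}   OUT={c-a}
  B3:   IN={}   OUT={}
  B4:   IN={}   OUT={f+f}
  B5:   IN={}   OUT={}
  B6:   IN={}   OUT={e-e}
  B7:   IN={}   OUT={}
  B8:   IN={}   OUT={}

Merge at B2: IN[B2] = OUT[B1] = {c-a}

Answer: {c-a}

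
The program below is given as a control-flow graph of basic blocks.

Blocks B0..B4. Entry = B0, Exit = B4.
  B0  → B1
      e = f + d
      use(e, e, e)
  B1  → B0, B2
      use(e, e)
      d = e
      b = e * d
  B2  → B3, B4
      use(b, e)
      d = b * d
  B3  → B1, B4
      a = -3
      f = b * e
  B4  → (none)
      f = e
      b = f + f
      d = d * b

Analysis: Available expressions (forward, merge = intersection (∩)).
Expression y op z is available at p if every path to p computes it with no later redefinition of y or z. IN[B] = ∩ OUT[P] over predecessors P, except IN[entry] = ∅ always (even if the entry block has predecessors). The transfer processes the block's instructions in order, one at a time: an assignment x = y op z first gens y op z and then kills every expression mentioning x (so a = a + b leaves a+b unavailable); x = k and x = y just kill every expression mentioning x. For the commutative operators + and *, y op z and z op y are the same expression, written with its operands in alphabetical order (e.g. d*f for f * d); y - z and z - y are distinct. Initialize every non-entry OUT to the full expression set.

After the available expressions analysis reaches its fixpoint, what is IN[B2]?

Answer: {d*e}

Working:
Converged values:
  B0:  IN={}  OUT={d+f}
  B1:  IN={}  OUT={d*e}
  B2:  IN={d*e}  OUT={}
  B3:  IN={}  OUT={b*e}
  B4:  IN={}  OUT={f+f}

Merge at B2: IN[B2] = OUT[B1] = {d*e}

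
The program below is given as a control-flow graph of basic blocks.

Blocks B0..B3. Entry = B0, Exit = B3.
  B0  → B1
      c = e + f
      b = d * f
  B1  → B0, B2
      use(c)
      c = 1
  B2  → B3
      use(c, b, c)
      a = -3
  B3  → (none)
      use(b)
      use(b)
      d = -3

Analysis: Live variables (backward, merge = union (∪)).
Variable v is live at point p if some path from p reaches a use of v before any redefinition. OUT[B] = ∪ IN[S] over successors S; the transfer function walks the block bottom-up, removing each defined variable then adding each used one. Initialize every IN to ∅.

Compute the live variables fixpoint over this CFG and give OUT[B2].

Answer: {b}

Derivation:
Fixpoint table:
  B0: | IN={d, e, f} | OUT={b, c, d, e, f}
  B1: | IN={b, c, d, e, f} | OUT={b, c, d, e, f}
  B2: | IN={b, c} | OUT={b}
  B3: | IN={b} | OUT={}

Merge at B2: OUT[B2] = IN[B3] = {b}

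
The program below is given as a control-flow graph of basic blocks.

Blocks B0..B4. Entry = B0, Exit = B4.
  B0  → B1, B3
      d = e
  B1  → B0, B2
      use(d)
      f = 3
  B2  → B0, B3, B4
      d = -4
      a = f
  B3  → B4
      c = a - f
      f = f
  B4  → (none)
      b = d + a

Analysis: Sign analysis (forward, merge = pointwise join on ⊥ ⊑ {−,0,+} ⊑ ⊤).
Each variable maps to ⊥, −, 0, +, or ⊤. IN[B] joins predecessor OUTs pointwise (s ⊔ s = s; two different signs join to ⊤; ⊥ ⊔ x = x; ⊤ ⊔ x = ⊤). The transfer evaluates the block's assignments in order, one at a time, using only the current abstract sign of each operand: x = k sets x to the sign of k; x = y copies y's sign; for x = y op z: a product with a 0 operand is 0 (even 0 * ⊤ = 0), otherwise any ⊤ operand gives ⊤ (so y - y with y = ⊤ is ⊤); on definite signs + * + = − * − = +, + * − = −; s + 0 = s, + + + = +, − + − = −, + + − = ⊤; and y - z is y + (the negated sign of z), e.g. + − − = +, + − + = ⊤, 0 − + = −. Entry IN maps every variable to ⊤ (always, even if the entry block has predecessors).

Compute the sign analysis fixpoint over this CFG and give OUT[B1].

Answer: {a: ⊤, b: ⊤, c: ⊤, d: ⊤, e: ⊤, f: +}

Working:
Converged values:
  B0:   IN=(all ⊤)   OUT=(all ⊤)
  B1:   IN=(all ⊤)   OUT={f:+; rest ⊤}
  B2:   IN={f:+; rest ⊤}   OUT={a:+, d:-, f:+; rest ⊤}
  B3:   IN=(all ⊤)   OUT=(all ⊤)
  B4:   IN=(all ⊤)   OUT=(all ⊤)

Merge at B1: IN[B1] = OUT[B0] = {a: ⊤, b: ⊤, c: ⊤, d: ⊤, e: ⊤, f: ⊤}
Applying B1's transfer function to that IN value gives OUT[B1] (row B1 above).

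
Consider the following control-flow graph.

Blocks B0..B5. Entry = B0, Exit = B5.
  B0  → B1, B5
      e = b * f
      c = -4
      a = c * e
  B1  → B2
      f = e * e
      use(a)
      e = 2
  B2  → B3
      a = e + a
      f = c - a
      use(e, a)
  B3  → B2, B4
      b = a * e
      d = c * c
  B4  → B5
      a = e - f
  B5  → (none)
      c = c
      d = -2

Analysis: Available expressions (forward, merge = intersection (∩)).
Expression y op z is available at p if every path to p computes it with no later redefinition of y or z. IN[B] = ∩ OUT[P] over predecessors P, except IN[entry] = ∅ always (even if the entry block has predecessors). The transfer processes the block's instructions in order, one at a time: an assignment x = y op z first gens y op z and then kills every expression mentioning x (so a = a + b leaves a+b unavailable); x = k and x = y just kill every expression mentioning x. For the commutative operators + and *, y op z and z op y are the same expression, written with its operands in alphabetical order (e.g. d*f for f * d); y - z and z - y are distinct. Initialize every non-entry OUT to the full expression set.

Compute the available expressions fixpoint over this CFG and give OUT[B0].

Fixpoint table:
  B0: | IN={} | OUT={b*f, c*e}
  B1: | IN={b*f, c*e} | OUT={}
  B2: | IN={} | OUT={c-a}
  B3: | IN={c-a} | OUT={a*e, c*c, c-a}
  B4: | IN={a*e, c*c, c-a} | OUT={c*c, e-f}
  B5: | IN={} | OUT={}

B0 is the boundary node: IN[B0] = {}
Applying B0's transfer function to that IN value gives OUT[B0] (row B0 above).

Answer: {b*f, c*e}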